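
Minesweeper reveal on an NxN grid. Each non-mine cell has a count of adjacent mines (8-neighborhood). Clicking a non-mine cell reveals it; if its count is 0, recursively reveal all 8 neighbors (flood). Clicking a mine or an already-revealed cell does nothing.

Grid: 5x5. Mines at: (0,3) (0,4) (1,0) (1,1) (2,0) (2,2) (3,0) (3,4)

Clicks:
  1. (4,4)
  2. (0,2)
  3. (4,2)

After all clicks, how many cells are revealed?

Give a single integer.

Answer: 8

Derivation:
Click 1 (4,4) count=1: revealed 1 new [(4,4)] -> total=1
Click 2 (0,2) count=2: revealed 1 new [(0,2)] -> total=2
Click 3 (4,2) count=0: revealed 6 new [(3,1) (3,2) (3,3) (4,1) (4,2) (4,3)] -> total=8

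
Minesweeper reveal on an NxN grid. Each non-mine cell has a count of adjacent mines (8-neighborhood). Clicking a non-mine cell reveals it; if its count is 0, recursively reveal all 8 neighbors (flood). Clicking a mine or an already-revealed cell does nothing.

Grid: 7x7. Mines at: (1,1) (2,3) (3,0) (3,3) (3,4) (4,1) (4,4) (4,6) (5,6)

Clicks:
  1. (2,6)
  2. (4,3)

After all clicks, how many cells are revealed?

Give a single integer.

Click 1 (2,6) count=0: revealed 15 new [(0,2) (0,3) (0,4) (0,5) (0,6) (1,2) (1,3) (1,4) (1,5) (1,6) (2,4) (2,5) (2,6) (3,5) (3,6)] -> total=15
Click 2 (4,3) count=3: revealed 1 new [(4,3)] -> total=16

Answer: 16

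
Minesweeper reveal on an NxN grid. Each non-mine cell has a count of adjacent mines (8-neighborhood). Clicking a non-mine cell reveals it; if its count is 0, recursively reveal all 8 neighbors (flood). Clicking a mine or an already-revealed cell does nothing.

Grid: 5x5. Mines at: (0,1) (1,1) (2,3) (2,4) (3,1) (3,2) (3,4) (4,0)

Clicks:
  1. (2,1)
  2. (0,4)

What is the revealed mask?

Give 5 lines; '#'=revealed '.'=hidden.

Answer: ..###
..###
.#...
.....
.....

Derivation:
Click 1 (2,1) count=3: revealed 1 new [(2,1)] -> total=1
Click 2 (0,4) count=0: revealed 6 new [(0,2) (0,3) (0,4) (1,2) (1,3) (1,4)] -> total=7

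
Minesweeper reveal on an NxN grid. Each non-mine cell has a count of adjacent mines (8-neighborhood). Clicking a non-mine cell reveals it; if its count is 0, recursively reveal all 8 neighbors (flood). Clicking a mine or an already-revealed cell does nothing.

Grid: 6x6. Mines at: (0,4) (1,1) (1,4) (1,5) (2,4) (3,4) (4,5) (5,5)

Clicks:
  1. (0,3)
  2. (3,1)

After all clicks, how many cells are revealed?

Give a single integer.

Answer: 19

Derivation:
Click 1 (0,3) count=2: revealed 1 new [(0,3)] -> total=1
Click 2 (3,1) count=0: revealed 18 new [(2,0) (2,1) (2,2) (2,3) (3,0) (3,1) (3,2) (3,3) (4,0) (4,1) (4,2) (4,3) (4,4) (5,0) (5,1) (5,2) (5,3) (5,4)] -> total=19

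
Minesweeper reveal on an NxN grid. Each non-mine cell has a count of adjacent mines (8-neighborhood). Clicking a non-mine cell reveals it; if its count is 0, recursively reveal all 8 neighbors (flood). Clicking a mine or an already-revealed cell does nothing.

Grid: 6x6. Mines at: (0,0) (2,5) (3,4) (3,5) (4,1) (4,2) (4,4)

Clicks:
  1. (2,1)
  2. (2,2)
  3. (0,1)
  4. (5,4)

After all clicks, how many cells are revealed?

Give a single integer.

Answer: 21

Derivation:
Click 1 (2,1) count=0: revealed 20 new [(0,1) (0,2) (0,3) (0,4) (0,5) (1,0) (1,1) (1,2) (1,3) (1,4) (1,5) (2,0) (2,1) (2,2) (2,3) (2,4) (3,0) (3,1) (3,2) (3,3)] -> total=20
Click 2 (2,2) count=0: revealed 0 new [(none)] -> total=20
Click 3 (0,1) count=1: revealed 0 new [(none)] -> total=20
Click 4 (5,4) count=1: revealed 1 new [(5,4)] -> total=21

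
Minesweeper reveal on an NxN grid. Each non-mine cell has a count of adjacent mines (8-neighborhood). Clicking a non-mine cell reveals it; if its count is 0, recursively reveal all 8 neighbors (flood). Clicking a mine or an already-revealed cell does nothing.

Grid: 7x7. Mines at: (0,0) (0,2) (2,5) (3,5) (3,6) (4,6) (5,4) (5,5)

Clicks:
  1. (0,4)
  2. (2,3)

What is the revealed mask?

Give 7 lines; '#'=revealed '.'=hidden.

Answer: ...####
#######
#####..
#####..
#####..
####...
####...

Derivation:
Click 1 (0,4) count=0: revealed 8 new [(0,3) (0,4) (0,5) (0,6) (1,3) (1,4) (1,5) (1,6)] -> total=8
Click 2 (2,3) count=0: revealed 26 new [(1,0) (1,1) (1,2) (2,0) (2,1) (2,2) (2,3) (2,4) (3,0) (3,1) (3,2) (3,3) (3,4) (4,0) (4,1) (4,2) (4,3) (4,4) (5,0) (5,1) (5,2) (5,3) (6,0) (6,1) (6,2) (6,3)] -> total=34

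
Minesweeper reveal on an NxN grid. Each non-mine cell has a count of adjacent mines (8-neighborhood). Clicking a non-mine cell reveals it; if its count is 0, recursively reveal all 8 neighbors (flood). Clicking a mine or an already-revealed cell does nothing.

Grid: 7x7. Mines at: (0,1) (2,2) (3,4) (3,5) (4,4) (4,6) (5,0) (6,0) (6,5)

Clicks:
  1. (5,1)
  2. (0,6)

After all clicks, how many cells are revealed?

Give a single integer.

Answer: 15

Derivation:
Click 1 (5,1) count=2: revealed 1 new [(5,1)] -> total=1
Click 2 (0,6) count=0: revealed 14 new [(0,2) (0,3) (0,4) (0,5) (0,6) (1,2) (1,3) (1,4) (1,5) (1,6) (2,3) (2,4) (2,5) (2,6)] -> total=15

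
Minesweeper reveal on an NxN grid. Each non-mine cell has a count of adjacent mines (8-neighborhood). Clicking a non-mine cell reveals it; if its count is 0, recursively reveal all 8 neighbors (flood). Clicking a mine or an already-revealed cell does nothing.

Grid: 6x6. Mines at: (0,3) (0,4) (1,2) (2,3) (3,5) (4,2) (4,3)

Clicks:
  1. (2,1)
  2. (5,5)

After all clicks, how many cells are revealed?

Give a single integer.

Answer: 5

Derivation:
Click 1 (2,1) count=1: revealed 1 new [(2,1)] -> total=1
Click 2 (5,5) count=0: revealed 4 new [(4,4) (4,5) (5,4) (5,5)] -> total=5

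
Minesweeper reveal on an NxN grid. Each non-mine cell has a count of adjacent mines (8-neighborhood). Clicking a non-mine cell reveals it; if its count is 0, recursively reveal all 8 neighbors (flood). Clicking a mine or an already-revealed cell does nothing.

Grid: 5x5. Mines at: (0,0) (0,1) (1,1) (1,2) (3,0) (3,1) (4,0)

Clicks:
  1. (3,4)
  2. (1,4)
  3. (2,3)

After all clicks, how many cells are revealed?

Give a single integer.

Click 1 (3,4) count=0: revealed 13 new [(0,3) (0,4) (1,3) (1,4) (2,2) (2,3) (2,4) (3,2) (3,3) (3,4) (4,2) (4,3) (4,4)] -> total=13
Click 2 (1,4) count=0: revealed 0 new [(none)] -> total=13
Click 3 (2,3) count=1: revealed 0 new [(none)] -> total=13

Answer: 13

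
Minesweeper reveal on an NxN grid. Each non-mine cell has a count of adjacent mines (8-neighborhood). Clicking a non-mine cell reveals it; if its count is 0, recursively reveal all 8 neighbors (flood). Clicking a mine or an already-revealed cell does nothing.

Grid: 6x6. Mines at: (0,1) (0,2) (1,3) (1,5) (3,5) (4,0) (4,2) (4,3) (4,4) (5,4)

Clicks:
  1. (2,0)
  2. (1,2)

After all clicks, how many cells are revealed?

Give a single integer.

Answer: 9

Derivation:
Click 1 (2,0) count=0: revealed 9 new [(1,0) (1,1) (1,2) (2,0) (2,1) (2,2) (3,0) (3,1) (3,2)] -> total=9
Click 2 (1,2) count=3: revealed 0 new [(none)] -> total=9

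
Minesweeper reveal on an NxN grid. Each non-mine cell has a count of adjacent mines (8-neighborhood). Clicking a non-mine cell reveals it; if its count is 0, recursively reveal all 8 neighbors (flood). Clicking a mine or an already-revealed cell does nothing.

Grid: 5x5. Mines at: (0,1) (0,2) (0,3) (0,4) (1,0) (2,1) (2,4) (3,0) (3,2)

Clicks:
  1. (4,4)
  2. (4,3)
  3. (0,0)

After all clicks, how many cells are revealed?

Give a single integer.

Answer: 5

Derivation:
Click 1 (4,4) count=0: revealed 4 new [(3,3) (3,4) (4,3) (4,4)] -> total=4
Click 2 (4,3) count=1: revealed 0 new [(none)] -> total=4
Click 3 (0,0) count=2: revealed 1 new [(0,0)] -> total=5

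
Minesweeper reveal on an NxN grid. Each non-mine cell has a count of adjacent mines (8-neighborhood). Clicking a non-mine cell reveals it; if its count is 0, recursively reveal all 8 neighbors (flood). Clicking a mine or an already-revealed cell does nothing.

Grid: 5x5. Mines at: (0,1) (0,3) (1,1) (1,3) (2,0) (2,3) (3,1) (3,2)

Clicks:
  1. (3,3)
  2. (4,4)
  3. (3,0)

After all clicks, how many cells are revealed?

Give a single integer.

Click 1 (3,3) count=2: revealed 1 new [(3,3)] -> total=1
Click 2 (4,4) count=0: revealed 3 new [(3,4) (4,3) (4,4)] -> total=4
Click 3 (3,0) count=2: revealed 1 new [(3,0)] -> total=5

Answer: 5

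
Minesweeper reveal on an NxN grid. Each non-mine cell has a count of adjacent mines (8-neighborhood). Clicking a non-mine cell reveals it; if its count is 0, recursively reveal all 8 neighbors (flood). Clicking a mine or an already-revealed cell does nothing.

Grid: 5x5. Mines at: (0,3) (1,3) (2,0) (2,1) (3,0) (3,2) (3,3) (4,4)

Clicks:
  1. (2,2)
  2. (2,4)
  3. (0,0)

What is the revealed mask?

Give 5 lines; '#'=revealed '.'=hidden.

Click 1 (2,2) count=4: revealed 1 new [(2,2)] -> total=1
Click 2 (2,4) count=2: revealed 1 new [(2,4)] -> total=2
Click 3 (0,0) count=0: revealed 6 new [(0,0) (0,1) (0,2) (1,0) (1,1) (1,2)] -> total=8

Answer: ###..
###..
..#.#
.....
.....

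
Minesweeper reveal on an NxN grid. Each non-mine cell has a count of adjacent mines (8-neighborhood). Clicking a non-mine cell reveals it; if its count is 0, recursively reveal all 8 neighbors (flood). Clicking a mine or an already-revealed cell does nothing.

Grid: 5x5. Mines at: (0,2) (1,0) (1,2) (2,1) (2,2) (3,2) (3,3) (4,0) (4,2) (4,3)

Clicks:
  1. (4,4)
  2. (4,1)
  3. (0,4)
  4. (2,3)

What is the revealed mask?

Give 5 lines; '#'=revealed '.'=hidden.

Answer: ...##
...##
...##
.....
.#..#

Derivation:
Click 1 (4,4) count=2: revealed 1 new [(4,4)] -> total=1
Click 2 (4,1) count=3: revealed 1 new [(4,1)] -> total=2
Click 3 (0,4) count=0: revealed 6 new [(0,3) (0,4) (1,3) (1,4) (2,3) (2,4)] -> total=8
Click 4 (2,3) count=4: revealed 0 new [(none)] -> total=8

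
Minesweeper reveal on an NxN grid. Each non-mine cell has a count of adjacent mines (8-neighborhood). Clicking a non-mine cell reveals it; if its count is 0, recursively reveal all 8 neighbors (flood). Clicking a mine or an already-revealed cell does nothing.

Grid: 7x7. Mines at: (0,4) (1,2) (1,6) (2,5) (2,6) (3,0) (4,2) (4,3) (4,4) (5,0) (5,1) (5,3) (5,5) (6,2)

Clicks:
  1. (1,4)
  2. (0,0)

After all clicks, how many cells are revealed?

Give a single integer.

Click 1 (1,4) count=2: revealed 1 new [(1,4)] -> total=1
Click 2 (0,0) count=0: revealed 6 new [(0,0) (0,1) (1,0) (1,1) (2,0) (2,1)] -> total=7

Answer: 7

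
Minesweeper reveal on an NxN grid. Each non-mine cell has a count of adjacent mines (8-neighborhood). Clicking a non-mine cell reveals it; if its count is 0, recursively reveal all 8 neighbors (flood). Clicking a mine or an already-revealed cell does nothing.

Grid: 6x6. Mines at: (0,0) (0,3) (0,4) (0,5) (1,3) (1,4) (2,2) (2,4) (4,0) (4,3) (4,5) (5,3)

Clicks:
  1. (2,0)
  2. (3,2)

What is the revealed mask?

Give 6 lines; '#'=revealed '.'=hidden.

Answer: ......
##....
##....
###...
......
......

Derivation:
Click 1 (2,0) count=0: revealed 6 new [(1,0) (1,1) (2,0) (2,1) (3,0) (3,1)] -> total=6
Click 2 (3,2) count=2: revealed 1 new [(3,2)] -> total=7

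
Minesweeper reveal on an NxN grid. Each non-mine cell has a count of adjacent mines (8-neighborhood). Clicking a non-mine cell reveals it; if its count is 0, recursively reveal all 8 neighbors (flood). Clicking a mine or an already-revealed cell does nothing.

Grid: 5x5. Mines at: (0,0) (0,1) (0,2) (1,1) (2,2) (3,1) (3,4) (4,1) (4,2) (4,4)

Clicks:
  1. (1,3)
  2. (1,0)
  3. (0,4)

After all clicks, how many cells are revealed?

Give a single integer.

Answer: 7

Derivation:
Click 1 (1,3) count=2: revealed 1 new [(1,3)] -> total=1
Click 2 (1,0) count=3: revealed 1 new [(1,0)] -> total=2
Click 3 (0,4) count=0: revealed 5 new [(0,3) (0,4) (1,4) (2,3) (2,4)] -> total=7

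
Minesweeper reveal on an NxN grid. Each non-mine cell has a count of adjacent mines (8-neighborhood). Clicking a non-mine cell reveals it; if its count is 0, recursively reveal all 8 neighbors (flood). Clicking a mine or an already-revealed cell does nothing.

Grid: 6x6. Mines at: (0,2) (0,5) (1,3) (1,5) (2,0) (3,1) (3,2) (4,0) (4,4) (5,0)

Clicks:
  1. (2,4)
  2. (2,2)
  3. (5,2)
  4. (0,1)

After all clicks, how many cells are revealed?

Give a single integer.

Answer: 9

Derivation:
Click 1 (2,4) count=2: revealed 1 new [(2,4)] -> total=1
Click 2 (2,2) count=3: revealed 1 new [(2,2)] -> total=2
Click 3 (5,2) count=0: revealed 6 new [(4,1) (4,2) (4,3) (5,1) (5,2) (5,3)] -> total=8
Click 4 (0,1) count=1: revealed 1 new [(0,1)] -> total=9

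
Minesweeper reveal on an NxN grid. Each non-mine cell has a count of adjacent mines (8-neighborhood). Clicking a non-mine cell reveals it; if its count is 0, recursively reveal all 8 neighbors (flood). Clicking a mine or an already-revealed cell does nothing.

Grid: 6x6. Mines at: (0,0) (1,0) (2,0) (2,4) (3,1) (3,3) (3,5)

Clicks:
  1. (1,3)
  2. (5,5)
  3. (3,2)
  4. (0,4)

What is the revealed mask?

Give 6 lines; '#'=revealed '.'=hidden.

Click 1 (1,3) count=1: revealed 1 new [(1,3)] -> total=1
Click 2 (5,5) count=0: revealed 12 new [(4,0) (4,1) (4,2) (4,3) (4,4) (4,5) (5,0) (5,1) (5,2) (5,3) (5,4) (5,5)] -> total=13
Click 3 (3,2) count=2: revealed 1 new [(3,2)] -> total=14
Click 4 (0,4) count=0: revealed 12 new [(0,1) (0,2) (0,3) (0,4) (0,5) (1,1) (1,2) (1,4) (1,5) (2,1) (2,2) (2,3)] -> total=26

Answer: .#####
.#####
.###..
..#...
######
######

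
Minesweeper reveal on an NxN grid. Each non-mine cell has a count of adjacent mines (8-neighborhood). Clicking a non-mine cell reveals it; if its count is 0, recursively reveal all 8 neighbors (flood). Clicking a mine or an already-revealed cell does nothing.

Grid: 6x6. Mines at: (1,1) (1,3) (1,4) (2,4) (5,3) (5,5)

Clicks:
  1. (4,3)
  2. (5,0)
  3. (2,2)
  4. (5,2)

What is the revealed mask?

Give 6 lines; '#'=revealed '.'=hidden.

Answer: ......
......
####..
####..
####..
###...

Derivation:
Click 1 (4,3) count=1: revealed 1 new [(4,3)] -> total=1
Click 2 (5,0) count=0: revealed 14 new [(2,0) (2,1) (2,2) (2,3) (3,0) (3,1) (3,2) (3,3) (4,0) (4,1) (4,2) (5,0) (5,1) (5,2)] -> total=15
Click 3 (2,2) count=2: revealed 0 new [(none)] -> total=15
Click 4 (5,2) count=1: revealed 0 new [(none)] -> total=15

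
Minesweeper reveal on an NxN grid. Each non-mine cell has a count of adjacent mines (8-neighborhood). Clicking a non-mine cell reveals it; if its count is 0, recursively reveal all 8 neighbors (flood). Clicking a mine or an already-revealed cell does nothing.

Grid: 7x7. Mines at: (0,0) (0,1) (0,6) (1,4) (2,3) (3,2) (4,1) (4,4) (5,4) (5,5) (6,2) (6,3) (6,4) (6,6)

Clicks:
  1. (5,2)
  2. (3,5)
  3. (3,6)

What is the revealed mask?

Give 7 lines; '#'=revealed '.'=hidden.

Answer: .......
.....##
.....##
.....##
.....##
..#....
.......

Derivation:
Click 1 (5,2) count=3: revealed 1 new [(5,2)] -> total=1
Click 2 (3,5) count=1: revealed 1 new [(3,5)] -> total=2
Click 3 (3,6) count=0: revealed 7 new [(1,5) (1,6) (2,5) (2,6) (3,6) (4,5) (4,6)] -> total=9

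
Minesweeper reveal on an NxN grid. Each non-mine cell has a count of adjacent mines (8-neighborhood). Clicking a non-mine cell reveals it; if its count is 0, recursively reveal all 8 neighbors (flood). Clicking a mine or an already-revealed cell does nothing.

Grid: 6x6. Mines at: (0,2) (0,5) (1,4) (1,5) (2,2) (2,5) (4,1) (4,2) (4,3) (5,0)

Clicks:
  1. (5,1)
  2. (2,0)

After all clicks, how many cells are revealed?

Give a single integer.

Answer: 9

Derivation:
Click 1 (5,1) count=3: revealed 1 new [(5,1)] -> total=1
Click 2 (2,0) count=0: revealed 8 new [(0,0) (0,1) (1,0) (1,1) (2,0) (2,1) (3,0) (3,1)] -> total=9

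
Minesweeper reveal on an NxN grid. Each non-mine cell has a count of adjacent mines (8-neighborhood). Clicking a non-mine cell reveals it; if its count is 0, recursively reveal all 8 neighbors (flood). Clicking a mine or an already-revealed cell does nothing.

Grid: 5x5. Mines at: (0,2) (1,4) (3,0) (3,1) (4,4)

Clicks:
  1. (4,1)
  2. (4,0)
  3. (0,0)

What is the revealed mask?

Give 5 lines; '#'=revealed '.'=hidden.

Answer: ##...
##...
##...
.....
##...

Derivation:
Click 1 (4,1) count=2: revealed 1 new [(4,1)] -> total=1
Click 2 (4,0) count=2: revealed 1 new [(4,0)] -> total=2
Click 3 (0,0) count=0: revealed 6 new [(0,0) (0,1) (1,0) (1,1) (2,0) (2,1)] -> total=8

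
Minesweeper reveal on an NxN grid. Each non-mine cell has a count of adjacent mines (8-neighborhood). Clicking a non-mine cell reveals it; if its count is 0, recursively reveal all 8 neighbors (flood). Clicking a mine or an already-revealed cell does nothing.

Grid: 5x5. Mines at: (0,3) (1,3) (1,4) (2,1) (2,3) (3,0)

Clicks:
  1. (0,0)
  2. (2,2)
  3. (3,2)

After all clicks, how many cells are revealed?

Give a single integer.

Click 1 (0,0) count=0: revealed 6 new [(0,0) (0,1) (0,2) (1,0) (1,1) (1,2)] -> total=6
Click 2 (2,2) count=3: revealed 1 new [(2,2)] -> total=7
Click 3 (3,2) count=2: revealed 1 new [(3,2)] -> total=8

Answer: 8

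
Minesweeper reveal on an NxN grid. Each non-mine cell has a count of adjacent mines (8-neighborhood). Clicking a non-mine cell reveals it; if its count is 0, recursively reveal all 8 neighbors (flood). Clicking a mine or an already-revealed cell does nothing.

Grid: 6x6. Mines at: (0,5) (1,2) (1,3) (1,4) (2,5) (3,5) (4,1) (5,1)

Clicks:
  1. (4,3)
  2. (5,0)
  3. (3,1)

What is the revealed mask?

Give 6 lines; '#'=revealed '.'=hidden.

Answer: ......
......
..###.
.####.
..####
#.####

Derivation:
Click 1 (4,3) count=0: revealed 14 new [(2,2) (2,3) (2,4) (3,2) (3,3) (3,4) (4,2) (4,3) (4,4) (4,5) (5,2) (5,3) (5,4) (5,5)] -> total=14
Click 2 (5,0) count=2: revealed 1 new [(5,0)] -> total=15
Click 3 (3,1) count=1: revealed 1 new [(3,1)] -> total=16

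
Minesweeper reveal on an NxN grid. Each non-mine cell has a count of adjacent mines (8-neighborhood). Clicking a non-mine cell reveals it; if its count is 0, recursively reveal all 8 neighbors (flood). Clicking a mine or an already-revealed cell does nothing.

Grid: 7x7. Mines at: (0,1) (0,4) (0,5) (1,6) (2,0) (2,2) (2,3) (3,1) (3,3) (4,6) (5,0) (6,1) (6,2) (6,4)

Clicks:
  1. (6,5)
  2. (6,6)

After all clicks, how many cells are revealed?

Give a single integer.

Click 1 (6,5) count=1: revealed 1 new [(6,5)] -> total=1
Click 2 (6,6) count=0: revealed 3 new [(5,5) (5,6) (6,6)] -> total=4

Answer: 4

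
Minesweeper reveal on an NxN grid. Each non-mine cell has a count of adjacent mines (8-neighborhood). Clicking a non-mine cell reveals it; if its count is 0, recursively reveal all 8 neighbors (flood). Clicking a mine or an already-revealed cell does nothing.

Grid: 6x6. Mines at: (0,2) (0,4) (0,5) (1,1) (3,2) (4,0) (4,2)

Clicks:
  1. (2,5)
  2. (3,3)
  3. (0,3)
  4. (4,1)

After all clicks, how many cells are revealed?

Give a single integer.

Answer: 17

Derivation:
Click 1 (2,5) count=0: revealed 15 new [(1,3) (1,4) (1,5) (2,3) (2,4) (2,5) (3,3) (3,4) (3,5) (4,3) (4,4) (4,5) (5,3) (5,4) (5,5)] -> total=15
Click 2 (3,3) count=2: revealed 0 new [(none)] -> total=15
Click 3 (0,3) count=2: revealed 1 new [(0,3)] -> total=16
Click 4 (4,1) count=3: revealed 1 new [(4,1)] -> total=17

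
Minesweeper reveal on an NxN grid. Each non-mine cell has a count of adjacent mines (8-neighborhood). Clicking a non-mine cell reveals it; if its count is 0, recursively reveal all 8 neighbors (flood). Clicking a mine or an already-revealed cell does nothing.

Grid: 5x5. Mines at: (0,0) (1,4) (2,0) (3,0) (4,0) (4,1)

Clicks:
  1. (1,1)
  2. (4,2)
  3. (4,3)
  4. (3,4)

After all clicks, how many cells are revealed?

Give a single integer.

Answer: 17

Derivation:
Click 1 (1,1) count=2: revealed 1 new [(1,1)] -> total=1
Click 2 (4,2) count=1: revealed 1 new [(4,2)] -> total=2
Click 3 (4,3) count=0: revealed 15 new [(0,1) (0,2) (0,3) (1,2) (1,3) (2,1) (2,2) (2,3) (2,4) (3,1) (3,2) (3,3) (3,4) (4,3) (4,4)] -> total=17
Click 4 (3,4) count=0: revealed 0 new [(none)] -> total=17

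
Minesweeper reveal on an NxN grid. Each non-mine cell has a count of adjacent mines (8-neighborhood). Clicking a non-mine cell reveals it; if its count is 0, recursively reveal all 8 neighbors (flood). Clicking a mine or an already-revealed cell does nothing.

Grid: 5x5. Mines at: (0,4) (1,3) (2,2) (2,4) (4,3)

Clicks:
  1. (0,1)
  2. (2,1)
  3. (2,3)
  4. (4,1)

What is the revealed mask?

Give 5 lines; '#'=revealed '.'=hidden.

Answer: ###..
###..
##.#.
###..
###..

Derivation:
Click 1 (0,1) count=0: revealed 14 new [(0,0) (0,1) (0,2) (1,0) (1,1) (1,2) (2,0) (2,1) (3,0) (3,1) (3,2) (4,0) (4,1) (4,2)] -> total=14
Click 2 (2,1) count=1: revealed 0 new [(none)] -> total=14
Click 3 (2,3) count=3: revealed 1 new [(2,3)] -> total=15
Click 4 (4,1) count=0: revealed 0 new [(none)] -> total=15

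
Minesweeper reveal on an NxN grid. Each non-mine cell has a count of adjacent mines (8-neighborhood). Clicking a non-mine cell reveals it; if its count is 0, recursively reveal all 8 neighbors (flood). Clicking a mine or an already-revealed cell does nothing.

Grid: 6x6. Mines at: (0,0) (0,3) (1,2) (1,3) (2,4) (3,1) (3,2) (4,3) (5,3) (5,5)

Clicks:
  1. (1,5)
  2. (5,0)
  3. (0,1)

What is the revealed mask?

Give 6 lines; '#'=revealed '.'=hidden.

Click 1 (1,5) count=1: revealed 1 new [(1,5)] -> total=1
Click 2 (5,0) count=0: revealed 6 new [(4,0) (4,1) (4,2) (5,0) (5,1) (5,2)] -> total=7
Click 3 (0,1) count=2: revealed 1 new [(0,1)] -> total=8

Answer: .#....
.....#
......
......
###...
###...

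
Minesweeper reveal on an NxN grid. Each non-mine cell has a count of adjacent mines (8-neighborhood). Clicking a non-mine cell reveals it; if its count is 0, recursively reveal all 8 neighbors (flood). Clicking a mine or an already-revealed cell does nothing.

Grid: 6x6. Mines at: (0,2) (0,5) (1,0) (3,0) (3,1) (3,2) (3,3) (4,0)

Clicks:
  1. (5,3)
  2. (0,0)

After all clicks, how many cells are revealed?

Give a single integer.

Click 1 (5,3) count=0: revealed 16 new [(1,4) (1,5) (2,4) (2,5) (3,4) (3,5) (4,1) (4,2) (4,3) (4,4) (4,5) (5,1) (5,2) (5,3) (5,4) (5,5)] -> total=16
Click 2 (0,0) count=1: revealed 1 new [(0,0)] -> total=17

Answer: 17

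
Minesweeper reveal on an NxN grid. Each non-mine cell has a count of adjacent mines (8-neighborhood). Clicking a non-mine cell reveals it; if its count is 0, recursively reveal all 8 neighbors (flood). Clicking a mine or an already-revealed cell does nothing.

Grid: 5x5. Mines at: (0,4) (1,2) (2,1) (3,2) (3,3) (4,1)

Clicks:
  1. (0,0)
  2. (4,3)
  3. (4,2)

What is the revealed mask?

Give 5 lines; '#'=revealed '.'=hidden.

Click 1 (0,0) count=0: revealed 4 new [(0,0) (0,1) (1,0) (1,1)] -> total=4
Click 2 (4,3) count=2: revealed 1 new [(4,3)] -> total=5
Click 3 (4,2) count=3: revealed 1 new [(4,2)] -> total=6

Answer: ##...
##...
.....
.....
..##.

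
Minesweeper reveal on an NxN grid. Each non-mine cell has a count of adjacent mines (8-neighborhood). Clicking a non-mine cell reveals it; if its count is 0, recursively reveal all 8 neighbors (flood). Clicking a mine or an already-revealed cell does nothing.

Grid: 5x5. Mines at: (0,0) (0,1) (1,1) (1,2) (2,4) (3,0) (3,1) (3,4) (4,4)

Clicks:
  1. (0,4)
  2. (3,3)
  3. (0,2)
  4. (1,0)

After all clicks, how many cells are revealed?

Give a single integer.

Click 1 (0,4) count=0: revealed 4 new [(0,3) (0,4) (1,3) (1,4)] -> total=4
Click 2 (3,3) count=3: revealed 1 new [(3,3)] -> total=5
Click 3 (0,2) count=3: revealed 1 new [(0,2)] -> total=6
Click 4 (1,0) count=3: revealed 1 new [(1,0)] -> total=7

Answer: 7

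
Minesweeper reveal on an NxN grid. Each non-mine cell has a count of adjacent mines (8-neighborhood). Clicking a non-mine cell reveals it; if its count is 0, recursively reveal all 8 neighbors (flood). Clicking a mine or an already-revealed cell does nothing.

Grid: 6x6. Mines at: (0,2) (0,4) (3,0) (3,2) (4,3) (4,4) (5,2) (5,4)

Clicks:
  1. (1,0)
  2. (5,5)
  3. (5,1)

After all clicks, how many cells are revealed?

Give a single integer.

Click 1 (1,0) count=0: revealed 6 new [(0,0) (0,1) (1,0) (1,1) (2,0) (2,1)] -> total=6
Click 2 (5,5) count=2: revealed 1 new [(5,5)] -> total=7
Click 3 (5,1) count=1: revealed 1 new [(5,1)] -> total=8

Answer: 8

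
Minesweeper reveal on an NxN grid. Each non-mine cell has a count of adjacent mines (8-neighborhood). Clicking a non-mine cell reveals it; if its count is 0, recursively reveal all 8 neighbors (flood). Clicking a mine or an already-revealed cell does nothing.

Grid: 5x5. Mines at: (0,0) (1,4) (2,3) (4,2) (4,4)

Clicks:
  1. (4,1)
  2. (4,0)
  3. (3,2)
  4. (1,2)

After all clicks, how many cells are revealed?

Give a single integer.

Answer: 11

Derivation:
Click 1 (4,1) count=1: revealed 1 new [(4,1)] -> total=1
Click 2 (4,0) count=0: revealed 10 new [(1,0) (1,1) (1,2) (2,0) (2,1) (2,2) (3,0) (3,1) (3,2) (4,0)] -> total=11
Click 3 (3,2) count=2: revealed 0 new [(none)] -> total=11
Click 4 (1,2) count=1: revealed 0 new [(none)] -> total=11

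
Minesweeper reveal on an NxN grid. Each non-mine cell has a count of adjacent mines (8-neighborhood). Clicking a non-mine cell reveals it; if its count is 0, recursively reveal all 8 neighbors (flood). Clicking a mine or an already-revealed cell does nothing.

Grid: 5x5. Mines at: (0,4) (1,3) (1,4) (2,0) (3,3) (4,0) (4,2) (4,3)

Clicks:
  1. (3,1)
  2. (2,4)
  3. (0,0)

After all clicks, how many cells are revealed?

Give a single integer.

Answer: 8

Derivation:
Click 1 (3,1) count=3: revealed 1 new [(3,1)] -> total=1
Click 2 (2,4) count=3: revealed 1 new [(2,4)] -> total=2
Click 3 (0,0) count=0: revealed 6 new [(0,0) (0,1) (0,2) (1,0) (1,1) (1,2)] -> total=8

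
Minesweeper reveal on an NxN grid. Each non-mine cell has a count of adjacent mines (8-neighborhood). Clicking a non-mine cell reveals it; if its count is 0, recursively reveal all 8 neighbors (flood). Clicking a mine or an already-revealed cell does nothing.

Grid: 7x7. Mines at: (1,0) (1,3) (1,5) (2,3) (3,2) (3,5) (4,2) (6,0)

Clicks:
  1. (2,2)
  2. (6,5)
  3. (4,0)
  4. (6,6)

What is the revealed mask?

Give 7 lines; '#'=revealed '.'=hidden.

Click 1 (2,2) count=3: revealed 1 new [(2,2)] -> total=1
Click 2 (6,5) count=0: revealed 16 new [(4,3) (4,4) (4,5) (4,6) (5,1) (5,2) (5,3) (5,4) (5,5) (5,6) (6,1) (6,2) (6,3) (6,4) (6,5) (6,6)] -> total=17
Click 3 (4,0) count=0: revealed 7 new [(2,0) (2,1) (3,0) (3,1) (4,0) (4,1) (5,0)] -> total=24
Click 4 (6,6) count=0: revealed 0 new [(none)] -> total=24

Answer: .......
.......
###....
##.....
##.####
#######
.######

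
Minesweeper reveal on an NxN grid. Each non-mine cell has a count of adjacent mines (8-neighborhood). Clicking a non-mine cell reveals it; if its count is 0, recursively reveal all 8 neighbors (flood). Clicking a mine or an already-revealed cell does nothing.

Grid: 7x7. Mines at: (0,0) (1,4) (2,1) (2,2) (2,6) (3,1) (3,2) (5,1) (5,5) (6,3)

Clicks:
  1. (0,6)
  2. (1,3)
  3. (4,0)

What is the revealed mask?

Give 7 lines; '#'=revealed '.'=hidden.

Click 1 (0,6) count=0: revealed 4 new [(0,5) (0,6) (1,5) (1,6)] -> total=4
Click 2 (1,3) count=2: revealed 1 new [(1,3)] -> total=5
Click 3 (4,0) count=2: revealed 1 new [(4,0)] -> total=6

Answer: .....##
...#.##
.......
.......
#......
.......
.......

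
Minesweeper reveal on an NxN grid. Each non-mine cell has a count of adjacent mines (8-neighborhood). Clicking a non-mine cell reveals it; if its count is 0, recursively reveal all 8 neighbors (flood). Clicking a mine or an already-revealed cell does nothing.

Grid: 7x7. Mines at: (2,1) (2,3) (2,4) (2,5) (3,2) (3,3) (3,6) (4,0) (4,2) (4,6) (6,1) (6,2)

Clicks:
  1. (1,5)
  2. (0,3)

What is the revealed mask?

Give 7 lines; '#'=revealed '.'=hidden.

Click 1 (1,5) count=2: revealed 1 new [(1,5)] -> total=1
Click 2 (0,3) count=0: revealed 13 new [(0,0) (0,1) (0,2) (0,3) (0,4) (0,5) (0,6) (1,0) (1,1) (1,2) (1,3) (1,4) (1,6)] -> total=14

Answer: #######
#######
.......
.......
.......
.......
.......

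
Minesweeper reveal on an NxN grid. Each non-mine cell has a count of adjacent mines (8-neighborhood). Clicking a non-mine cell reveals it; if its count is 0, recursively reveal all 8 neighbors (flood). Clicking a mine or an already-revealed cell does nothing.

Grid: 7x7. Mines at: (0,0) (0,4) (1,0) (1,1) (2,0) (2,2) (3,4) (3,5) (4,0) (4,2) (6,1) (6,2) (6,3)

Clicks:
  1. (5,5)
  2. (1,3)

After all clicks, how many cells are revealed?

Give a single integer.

Answer: 10

Derivation:
Click 1 (5,5) count=0: revealed 9 new [(4,4) (4,5) (4,6) (5,4) (5,5) (5,6) (6,4) (6,5) (6,6)] -> total=9
Click 2 (1,3) count=2: revealed 1 new [(1,3)] -> total=10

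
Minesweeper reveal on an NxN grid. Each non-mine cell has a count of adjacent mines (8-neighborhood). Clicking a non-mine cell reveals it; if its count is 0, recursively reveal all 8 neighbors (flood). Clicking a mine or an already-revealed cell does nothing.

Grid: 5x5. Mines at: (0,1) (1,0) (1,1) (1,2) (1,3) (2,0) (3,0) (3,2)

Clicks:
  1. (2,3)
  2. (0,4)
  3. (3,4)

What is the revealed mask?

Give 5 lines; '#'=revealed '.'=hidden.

Answer: ....#
.....
...##
...##
...##

Derivation:
Click 1 (2,3) count=3: revealed 1 new [(2,3)] -> total=1
Click 2 (0,4) count=1: revealed 1 new [(0,4)] -> total=2
Click 3 (3,4) count=0: revealed 5 new [(2,4) (3,3) (3,4) (4,3) (4,4)] -> total=7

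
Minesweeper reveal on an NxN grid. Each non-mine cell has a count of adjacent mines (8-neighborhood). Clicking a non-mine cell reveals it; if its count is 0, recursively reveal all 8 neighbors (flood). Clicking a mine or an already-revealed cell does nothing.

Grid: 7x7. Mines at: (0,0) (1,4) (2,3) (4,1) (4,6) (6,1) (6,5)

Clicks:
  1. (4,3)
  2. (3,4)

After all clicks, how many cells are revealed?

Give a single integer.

Answer: 15

Derivation:
Click 1 (4,3) count=0: revealed 15 new [(3,2) (3,3) (3,4) (3,5) (4,2) (4,3) (4,4) (4,5) (5,2) (5,3) (5,4) (5,5) (6,2) (6,3) (6,4)] -> total=15
Click 2 (3,4) count=1: revealed 0 new [(none)] -> total=15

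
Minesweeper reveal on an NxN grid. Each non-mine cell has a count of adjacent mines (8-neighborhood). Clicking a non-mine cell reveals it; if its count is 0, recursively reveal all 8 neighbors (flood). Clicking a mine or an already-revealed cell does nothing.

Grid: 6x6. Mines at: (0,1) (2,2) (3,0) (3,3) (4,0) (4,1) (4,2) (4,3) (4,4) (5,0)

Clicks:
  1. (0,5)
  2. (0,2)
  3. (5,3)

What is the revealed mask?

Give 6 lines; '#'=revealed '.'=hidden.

Answer: ..####
..####
...###
....##
......
...#..

Derivation:
Click 1 (0,5) count=0: revealed 13 new [(0,2) (0,3) (0,4) (0,5) (1,2) (1,3) (1,4) (1,5) (2,3) (2,4) (2,5) (3,4) (3,5)] -> total=13
Click 2 (0,2) count=1: revealed 0 new [(none)] -> total=13
Click 3 (5,3) count=3: revealed 1 new [(5,3)] -> total=14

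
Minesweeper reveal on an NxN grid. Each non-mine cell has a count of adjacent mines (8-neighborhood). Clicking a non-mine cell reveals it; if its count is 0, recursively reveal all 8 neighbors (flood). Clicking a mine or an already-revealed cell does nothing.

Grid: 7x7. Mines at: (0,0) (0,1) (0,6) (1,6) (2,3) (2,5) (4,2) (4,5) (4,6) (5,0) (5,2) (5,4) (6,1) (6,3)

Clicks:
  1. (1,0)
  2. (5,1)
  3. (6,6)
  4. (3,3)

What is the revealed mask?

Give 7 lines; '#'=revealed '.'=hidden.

Click 1 (1,0) count=2: revealed 1 new [(1,0)] -> total=1
Click 2 (5,1) count=4: revealed 1 new [(5,1)] -> total=2
Click 3 (6,6) count=0: revealed 4 new [(5,5) (5,6) (6,5) (6,6)] -> total=6
Click 4 (3,3) count=2: revealed 1 new [(3,3)] -> total=7

Answer: .......
#......
.......
...#...
.......
.#...##
.....##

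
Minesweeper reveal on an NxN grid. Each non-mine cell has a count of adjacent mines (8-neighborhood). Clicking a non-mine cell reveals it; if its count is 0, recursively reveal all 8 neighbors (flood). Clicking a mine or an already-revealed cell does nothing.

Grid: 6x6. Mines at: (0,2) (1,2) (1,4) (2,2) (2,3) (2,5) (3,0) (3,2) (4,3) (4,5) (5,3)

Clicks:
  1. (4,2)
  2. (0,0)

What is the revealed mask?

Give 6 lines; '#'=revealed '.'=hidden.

Answer: ##....
##....
##....
......
..#...
......

Derivation:
Click 1 (4,2) count=3: revealed 1 new [(4,2)] -> total=1
Click 2 (0,0) count=0: revealed 6 new [(0,0) (0,1) (1,0) (1,1) (2,0) (2,1)] -> total=7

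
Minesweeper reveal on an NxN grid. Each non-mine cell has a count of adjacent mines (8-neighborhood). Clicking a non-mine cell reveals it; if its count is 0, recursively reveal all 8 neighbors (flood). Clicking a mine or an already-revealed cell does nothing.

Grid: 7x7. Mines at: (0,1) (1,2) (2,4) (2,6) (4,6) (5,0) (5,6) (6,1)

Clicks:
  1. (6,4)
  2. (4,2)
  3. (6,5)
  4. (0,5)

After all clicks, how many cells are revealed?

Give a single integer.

Answer: 35

Derivation:
Click 1 (6,4) count=0: revealed 27 new [(1,0) (1,1) (2,0) (2,1) (2,2) (2,3) (3,0) (3,1) (3,2) (3,3) (3,4) (3,5) (4,0) (4,1) (4,2) (4,3) (4,4) (4,5) (5,1) (5,2) (5,3) (5,4) (5,5) (6,2) (6,3) (6,4) (6,5)] -> total=27
Click 2 (4,2) count=0: revealed 0 new [(none)] -> total=27
Click 3 (6,5) count=1: revealed 0 new [(none)] -> total=27
Click 4 (0,5) count=0: revealed 8 new [(0,3) (0,4) (0,5) (0,6) (1,3) (1,4) (1,5) (1,6)] -> total=35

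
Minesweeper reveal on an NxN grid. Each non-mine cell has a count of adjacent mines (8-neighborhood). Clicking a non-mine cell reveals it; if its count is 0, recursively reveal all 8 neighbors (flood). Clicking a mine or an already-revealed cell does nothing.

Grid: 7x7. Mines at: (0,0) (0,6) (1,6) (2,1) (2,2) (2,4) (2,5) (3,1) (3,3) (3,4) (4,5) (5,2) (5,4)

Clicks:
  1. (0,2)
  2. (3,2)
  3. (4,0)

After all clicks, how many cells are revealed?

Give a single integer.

Answer: 12

Derivation:
Click 1 (0,2) count=0: revealed 10 new [(0,1) (0,2) (0,3) (0,4) (0,5) (1,1) (1,2) (1,3) (1,4) (1,5)] -> total=10
Click 2 (3,2) count=4: revealed 1 new [(3,2)] -> total=11
Click 3 (4,0) count=1: revealed 1 new [(4,0)] -> total=12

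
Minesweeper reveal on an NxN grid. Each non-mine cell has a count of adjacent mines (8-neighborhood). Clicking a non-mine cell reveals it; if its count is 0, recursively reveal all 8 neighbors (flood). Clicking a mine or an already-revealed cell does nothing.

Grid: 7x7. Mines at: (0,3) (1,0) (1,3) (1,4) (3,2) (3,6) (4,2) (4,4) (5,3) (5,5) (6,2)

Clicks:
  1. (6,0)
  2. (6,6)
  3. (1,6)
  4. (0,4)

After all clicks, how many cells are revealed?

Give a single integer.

Answer: 18

Derivation:
Click 1 (6,0) count=0: revealed 10 new [(2,0) (2,1) (3,0) (3,1) (4,0) (4,1) (5,0) (5,1) (6,0) (6,1)] -> total=10
Click 2 (6,6) count=1: revealed 1 new [(6,6)] -> total=11
Click 3 (1,6) count=0: revealed 6 new [(0,5) (0,6) (1,5) (1,6) (2,5) (2,6)] -> total=17
Click 4 (0,4) count=3: revealed 1 new [(0,4)] -> total=18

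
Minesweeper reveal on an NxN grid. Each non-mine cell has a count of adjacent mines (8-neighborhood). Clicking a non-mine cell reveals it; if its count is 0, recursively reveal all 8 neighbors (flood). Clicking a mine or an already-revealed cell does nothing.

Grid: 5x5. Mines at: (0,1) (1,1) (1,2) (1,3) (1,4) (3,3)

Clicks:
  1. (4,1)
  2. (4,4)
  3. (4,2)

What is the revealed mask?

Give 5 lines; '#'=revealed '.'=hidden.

Click 1 (4,1) count=0: revealed 9 new [(2,0) (2,1) (2,2) (3,0) (3,1) (3,2) (4,0) (4,1) (4,2)] -> total=9
Click 2 (4,4) count=1: revealed 1 new [(4,4)] -> total=10
Click 3 (4,2) count=1: revealed 0 new [(none)] -> total=10

Answer: .....
.....
###..
###..
###.#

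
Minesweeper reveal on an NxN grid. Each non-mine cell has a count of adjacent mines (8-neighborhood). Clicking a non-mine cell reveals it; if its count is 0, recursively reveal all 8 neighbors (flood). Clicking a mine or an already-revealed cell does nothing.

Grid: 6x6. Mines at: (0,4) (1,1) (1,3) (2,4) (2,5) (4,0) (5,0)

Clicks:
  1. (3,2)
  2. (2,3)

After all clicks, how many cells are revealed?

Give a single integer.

Answer: 18

Derivation:
Click 1 (3,2) count=0: revealed 18 new [(2,1) (2,2) (2,3) (3,1) (3,2) (3,3) (3,4) (3,5) (4,1) (4,2) (4,3) (4,4) (4,5) (5,1) (5,2) (5,3) (5,4) (5,5)] -> total=18
Click 2 (2,3) count=2: revealed 0 new [(none)] -> total=18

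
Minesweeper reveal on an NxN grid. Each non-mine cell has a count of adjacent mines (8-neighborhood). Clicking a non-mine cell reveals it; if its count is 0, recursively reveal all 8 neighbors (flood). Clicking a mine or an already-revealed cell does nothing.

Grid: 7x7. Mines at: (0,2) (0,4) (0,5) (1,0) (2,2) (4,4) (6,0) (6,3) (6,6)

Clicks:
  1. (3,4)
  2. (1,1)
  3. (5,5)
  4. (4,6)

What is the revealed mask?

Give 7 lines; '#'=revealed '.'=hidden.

Answer: .......
.#.####
...####
...####
.....##
.....##
.......

Derivation:
Click 1 (3,4) count=1: revealed 1 new [(3,4)] -> total=1
Click 2 (1,1) count=3: revealed 1 new [(1,1)] -> total=2
Click 3 (5,5) count=2: revealed 1 new [(5,5)] -> total=3
Click 4 (4,6) count=0: revealed 14 new [(1,3) (1,4) (1,5) (1,6) (2,3) (2,4) (2,5) (2,6) (3,3) (3,5) (3,6) (4,5) (4,6) (5,6)] -> total=17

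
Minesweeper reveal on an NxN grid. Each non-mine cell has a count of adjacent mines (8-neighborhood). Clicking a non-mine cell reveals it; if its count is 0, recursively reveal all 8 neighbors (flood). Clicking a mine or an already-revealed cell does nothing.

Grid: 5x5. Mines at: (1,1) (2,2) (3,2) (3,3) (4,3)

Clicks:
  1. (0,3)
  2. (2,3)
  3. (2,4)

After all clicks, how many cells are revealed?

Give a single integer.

Click 1 (0,3) count=0: revealed 8 new [(0,2) (0,3) (0,4) (1,2) (1,3) (1,4) (2,3) (2,4)] -> total=8
Click 2 (2,3) count=3: revealed 0 new [(none)] -> total=8
Click 3 (2,4) count=1: revealed 0 new [(none)] -> total=8

Answer: 8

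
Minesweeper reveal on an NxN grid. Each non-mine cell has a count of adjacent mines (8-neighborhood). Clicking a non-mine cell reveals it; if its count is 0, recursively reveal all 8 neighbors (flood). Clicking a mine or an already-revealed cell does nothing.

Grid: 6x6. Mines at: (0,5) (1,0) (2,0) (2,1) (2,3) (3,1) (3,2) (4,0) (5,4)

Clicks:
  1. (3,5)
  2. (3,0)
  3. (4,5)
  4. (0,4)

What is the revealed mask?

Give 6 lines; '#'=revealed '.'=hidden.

Answer: ....#.
....##
....##
#...##
....##
......

Derivation:
Click 1 (3,5) count=0: revealed 8 new [(1,4) (1,5) (2,4) (2,5) (3,4) (3,5) (4,4) (4,5)] -> total=8
Click 2 (3,0) count=4: revealed 1 new [(3,0)] -> total=9
Click 3 (4,5) count=1: revealed 0 new [(none)] -> total=9
Click 4 (0,4) count=1: revealed 1 new [(0,4)] -> total=10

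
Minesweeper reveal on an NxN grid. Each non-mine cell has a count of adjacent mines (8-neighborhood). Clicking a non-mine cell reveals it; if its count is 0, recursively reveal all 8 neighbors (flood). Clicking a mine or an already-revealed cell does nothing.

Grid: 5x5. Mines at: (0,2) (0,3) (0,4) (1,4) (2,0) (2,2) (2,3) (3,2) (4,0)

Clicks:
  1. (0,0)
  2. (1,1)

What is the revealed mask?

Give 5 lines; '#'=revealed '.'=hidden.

Answer: ##...
##...
.....
.....
.....

Derivation:
Click 1 (0,0) count=0: revealed 4 new [(0,0) (0,1) (1,0) (1,1)] -> total=4
Click 2 (1,1) count=3: revealed 0 new [(none)] -> total=4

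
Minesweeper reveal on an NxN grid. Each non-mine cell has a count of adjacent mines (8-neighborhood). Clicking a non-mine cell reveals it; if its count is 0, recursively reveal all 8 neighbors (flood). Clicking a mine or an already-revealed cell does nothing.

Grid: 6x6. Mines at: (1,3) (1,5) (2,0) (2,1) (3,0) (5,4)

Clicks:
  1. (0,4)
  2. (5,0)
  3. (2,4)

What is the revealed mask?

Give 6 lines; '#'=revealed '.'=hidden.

Click 1 (0,4) count=2: revealed 1 new [(0,4)] -> total=1
Click 2 (5,0) count=0: revealed 19 new [(2,2) (2,3) (2,4) (2,5) (3,1) (3,2) (3,3) (3,4) (3,5) (4,0) (4,1) (4,2) (4,3) (4,4) (4,5) (5,0) (5,1) (5,2) (5,3)] -> total=20
Click 3 (2,4) count=2: revealed 0 new [(none)] -> total=20

Answer: ....#.
......
..####
.#####
######
####..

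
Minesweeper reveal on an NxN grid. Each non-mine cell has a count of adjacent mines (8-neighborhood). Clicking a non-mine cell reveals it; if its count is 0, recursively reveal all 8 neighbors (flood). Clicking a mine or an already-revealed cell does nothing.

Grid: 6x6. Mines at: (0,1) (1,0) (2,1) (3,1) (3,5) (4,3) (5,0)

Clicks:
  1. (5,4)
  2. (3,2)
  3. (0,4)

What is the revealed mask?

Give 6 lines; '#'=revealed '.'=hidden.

Answer: ..####
..####
..####
..###.
......
....#.

Derivation:
Click 1 (5,4) count=1: revealed 1 new [(5,4)] -> total=1
Click 2 (3,2) count=3: revealed 1 new [(3,2)] -> total=2
Click 3 (0,4) count=0: revealed 14 new [(0,2) (0,3) (0,4) (0,5) (1,2) (1,3) (1,4) (1,5) (2,2) (2,3) (2,4) (2,5) (3,3) (3,4)] -> total=16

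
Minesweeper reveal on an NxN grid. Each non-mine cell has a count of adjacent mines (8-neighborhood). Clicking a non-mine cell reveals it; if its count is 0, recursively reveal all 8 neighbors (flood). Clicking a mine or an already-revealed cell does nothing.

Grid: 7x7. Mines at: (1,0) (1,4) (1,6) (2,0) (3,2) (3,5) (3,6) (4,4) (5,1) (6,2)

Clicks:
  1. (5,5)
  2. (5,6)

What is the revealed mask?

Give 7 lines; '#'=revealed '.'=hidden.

Click 1 (5,5) count=1: revealed 1 new [(5,5)] -> total=1
Click 2 (5,6) count=0: revealed 9 new [(4,5) (4,6) (5,3) (5,4) (5,6) (6,3) (6,4) (6,5) (6,6)] -> total=10

Answer: .......
.......
.......
.......
.....##
...####
...####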